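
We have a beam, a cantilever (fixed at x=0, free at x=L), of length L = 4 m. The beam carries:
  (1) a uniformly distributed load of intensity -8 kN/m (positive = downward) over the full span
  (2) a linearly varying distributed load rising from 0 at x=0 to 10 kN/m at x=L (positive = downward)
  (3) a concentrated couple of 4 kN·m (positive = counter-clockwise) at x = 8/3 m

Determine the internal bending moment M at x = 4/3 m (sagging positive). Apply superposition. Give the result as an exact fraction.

M(4/3) = 388/81 kN·m

Load 1 — uniform load w=-8 kN/m over full span:
  M_1 = -w(L-x)²/2 = -(-8)·(4-(4/3))²/2 = 256/9 kN·m
Load 2 — triangular load w₀=10 kN/m (0→w₀ over full span):
  M_2 = w₀Lx/2 - w₀L²/3 - w₀x³/(6L) = 10·4·(4/3)/2 - 10·4²/3 - 10·(4/3)³/(6·4) = -2240/81 kN·m
Load 3 — applied couple M₀=4 kN·m at a=8/3 m (b=L-a=4/3):
  M_3 = M₀  [x≤a] = 4 = 4 kN·m
Superposition: M = Σ M_i = 388/81 kN·m ≈ 4.790123 kN·m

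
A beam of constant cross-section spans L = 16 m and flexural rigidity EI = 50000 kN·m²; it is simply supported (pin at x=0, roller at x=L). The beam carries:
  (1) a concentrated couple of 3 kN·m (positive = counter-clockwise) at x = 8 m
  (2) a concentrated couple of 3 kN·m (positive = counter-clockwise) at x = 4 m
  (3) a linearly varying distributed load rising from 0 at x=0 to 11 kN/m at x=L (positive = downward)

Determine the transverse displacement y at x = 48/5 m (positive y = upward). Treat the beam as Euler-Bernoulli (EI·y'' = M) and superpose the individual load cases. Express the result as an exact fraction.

Load 1 — applied couple M₀=3 kN·m at a=8 m (b=L-a=8):
  y_1 = (M₀x³/(6L)-M₀(x-a)²/2+C₁x)/EI  [x>a] with C₁=M₀(3b²-L²)/(6L)=-2 = (3·(48/5)³/(6·16)-3·((48/5)-8)²/2+(-2)·(48/5))/50000 = 36/390625 m
Load 2 — applied couple M₀=3 kN·m at a=4 m (b=L-a=12):
  y_2 = (M₀x³/(6L)-M₀(x-a)²/2+C₁x)/EI  [x>a] with C₁=M₀(3b²-L²)/(6L)=11/2 = (3·(48/5)³/(6·16)-3·((48/5)-4)²/2+(11/2)·(48/5))/50000 = 261/390625 m
Load 3 — triangular load w₀=11 kN/m (0→w₀ over full span):
  y_3 = -w₀x(7L⁴-10L²x²+3x⁴)/(360LEI) = -11·(48/5)·(7·16⁴-10·16²·(48/5)²+3·(48/5)⁴)/(360·16·50000) = -13336576/146484375 m
Superposition: y = Σ y_i = -13225201/146484375 m ≈ -0.090284 m

y(48/5) = -13225201/146484375 m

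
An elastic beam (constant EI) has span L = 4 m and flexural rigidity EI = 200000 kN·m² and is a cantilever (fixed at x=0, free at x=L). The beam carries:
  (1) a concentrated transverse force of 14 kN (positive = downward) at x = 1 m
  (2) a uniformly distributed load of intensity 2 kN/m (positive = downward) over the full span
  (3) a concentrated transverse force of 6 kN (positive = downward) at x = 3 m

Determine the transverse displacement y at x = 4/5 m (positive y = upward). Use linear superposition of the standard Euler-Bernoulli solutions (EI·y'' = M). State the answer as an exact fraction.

y(4/5) = -127/1953125 m

Load 1 — point force P=14 kN at a=1 m (b=L-a=3):
  y_1 = -Px²(3a-x)/(6EI)  [x≤a] = -14·(4/5)²·(3·1-(4/5))/(6·200000) = -77/4687500 m
Load 2 — uniform load w=2 kN/m over full span:
  y_2 = -wx²(x²-4Lx+6L²)/(24EI) = -2·(4/5)²·((4/5)²-4·4·(4/5)+6·4²)/(24·200000) = -131/5859375 m
Load 3 — point force P=6 kN at a=3 m (b=L-a=1):
  y_3 = -Px²(3a-x)/(6EI)  [x≤a] = -6·(4/5)²·(3·3-(4/5))/(6·200000) = -41/1562500 m
Superposition: y = Σ y_i = -127/1953125 m ≈ -0.000065 m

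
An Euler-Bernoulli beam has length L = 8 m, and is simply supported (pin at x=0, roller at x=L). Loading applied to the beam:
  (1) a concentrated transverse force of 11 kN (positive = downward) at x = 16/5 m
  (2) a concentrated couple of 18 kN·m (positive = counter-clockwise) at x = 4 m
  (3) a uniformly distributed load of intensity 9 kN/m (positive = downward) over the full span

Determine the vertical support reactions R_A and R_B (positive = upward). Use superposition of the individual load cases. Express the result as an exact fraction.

R_A = 897/20 kN, R_B = 763/20 kN

Load 1 — point force P=11 kN at a=16/5 m (b=L-a=24/5):
  R_A = Pb/L = 11·(24/5)/8 = 33/5 kN
  R_B = Pa/L = 11·(16/5)/8 = 22/5 kN
Load 2 — applied couple M₀=18 kN·m at a=4 m (b=L-a=4):
  R_A = M₀/L = 18/8 = 9/4 kN
  R_B = -M₀/L = -18/8 = -9/4 kN
Load 3 — uniform load w=9 kN/m over full span:
  R_A = wL/2 = 9·8/2 = 36 kN
  R_B = wL/2 = 9·8/2 = 36 kN
Superposition: R_A = 897/20 kN, R_B = 763/20 kN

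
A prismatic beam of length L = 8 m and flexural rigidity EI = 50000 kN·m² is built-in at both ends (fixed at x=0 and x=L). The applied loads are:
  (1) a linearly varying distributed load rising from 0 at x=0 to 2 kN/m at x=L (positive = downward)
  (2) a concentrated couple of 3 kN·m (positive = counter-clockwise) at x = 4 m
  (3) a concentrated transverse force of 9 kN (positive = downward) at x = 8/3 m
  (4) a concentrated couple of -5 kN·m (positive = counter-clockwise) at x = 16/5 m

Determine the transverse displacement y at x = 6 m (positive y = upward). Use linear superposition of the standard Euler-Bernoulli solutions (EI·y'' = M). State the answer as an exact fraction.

Load 1 — triangular load w₀=2 kN/m (0→w₀ over full span):
  y_1 = -w₀x²(L-x)²(x+2L)/(120LEI) = -2·6²·(8-6)²·(6+2·8)/(120·8·50000) = -33/250000 m
Load 2 — applied couple M₀=3 kN·m at a=4 m (b=L-a=4):
  y_2 = (R_Ax³/6 - M_Ax²/2 - M₀(x-a)²/2)/EI  [x>a] with R_A=9/16, M_A=3/4 = ((9/16)·6³/6 - (3/4)·6²/2 - 3·(6-4)²/2)/50000 = 3/200000 m
Load 3 — point force P=9 kN at a=8/3 m (b=L-a=16/3):
  y_3 = -Pa²(L-x)²(3bL-(3b+a)(L-x))/(6L³EI)  [x>a] = -9·(8/3)²·(8-6)²·(3·(16/3)·8-(3·(16/3)+(8/3))·(8-6))/(6·8³·50000) = -17/112500 m
Load 4 — applied couple M₀=-5 kN·m at a=16/5 m (b=L-a=24/5):
  y_4 = (R_Ax³/6 - M_Ax²/2 - M₀(x-a)²/2)/EI  [x>a] with R_A=-9/10, M_A=-3/5 = ((-9/10)·6³/6 - (-3/5)·6²/2 - (-5)·(6-(16/5))²/2)/50000 = -1/25000 m
Superposition: y = Σ y_i = -2773/9000000 m ≈ -0.000308 m

y(6) = -2773/9000000 m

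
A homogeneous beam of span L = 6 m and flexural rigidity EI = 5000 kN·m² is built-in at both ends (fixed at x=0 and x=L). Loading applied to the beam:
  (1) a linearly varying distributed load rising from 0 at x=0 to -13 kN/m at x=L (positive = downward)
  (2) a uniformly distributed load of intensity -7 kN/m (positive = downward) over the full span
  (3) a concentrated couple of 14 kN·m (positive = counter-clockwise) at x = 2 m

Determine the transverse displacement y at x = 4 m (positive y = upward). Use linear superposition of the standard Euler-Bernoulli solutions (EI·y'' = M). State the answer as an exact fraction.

Load 1 — triangular load w₀=-13 kN/m (0→w₀ over full span):
  y_1 = -w₀x²(L-x)²(x+2L)/(120LEI) = -(-13)·4²·(6-4)²·(4+2·6)/(120·6·5000) = 104/28125 m
Load 2 — uniform load w=-7 kN/m over full span:
  y_2 = -wx²(L-x)²/(24EI) = -(-7)·4²·(6-4)²/(24·5000) = 7/1875 m
Load 3 — applied couple M₀=14 kN·m at a=2 m (b=L-a=4):
  y_3 = (R_Ax³/6 - M_Ax²/2 - M₀(x-a)²/2)/EI  [x>a] with R_A=28/9, M_A=0 = ((28/9)·4³/6 - 0·4²/2 - 14·(4-2)²/2)/5000 = 7/6750 m
Superposition: y = Σ y_i = 1429/168750 m ≈ 0.008468 m

y(4) = 1429/168750 m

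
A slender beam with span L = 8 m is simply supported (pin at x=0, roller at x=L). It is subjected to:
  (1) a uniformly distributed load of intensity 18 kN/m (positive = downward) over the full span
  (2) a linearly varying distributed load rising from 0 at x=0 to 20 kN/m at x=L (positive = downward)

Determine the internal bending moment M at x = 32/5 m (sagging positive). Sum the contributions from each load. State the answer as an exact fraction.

M(32/5) = 768/5 kN·m

Load 1 — uniform load w=18 kN/m over full span:
  M_1 = wx(L-x)/2 = 18·(32/5)·(8-(32/5))/2 = 2304/25 kN·m
Load 2 — triangular load w₀=20 kN/m (0→w₀ over full span):
  M_2 = w₀Lx/6 - w₀x³/(6L) = 20·8·(32/5)/6 - 20·(32/5)³/(6·8) = 1536/25 kN·m
Superposition: M = Σ M_i = 768/5 kN·m ≈ 153.600000 kN·m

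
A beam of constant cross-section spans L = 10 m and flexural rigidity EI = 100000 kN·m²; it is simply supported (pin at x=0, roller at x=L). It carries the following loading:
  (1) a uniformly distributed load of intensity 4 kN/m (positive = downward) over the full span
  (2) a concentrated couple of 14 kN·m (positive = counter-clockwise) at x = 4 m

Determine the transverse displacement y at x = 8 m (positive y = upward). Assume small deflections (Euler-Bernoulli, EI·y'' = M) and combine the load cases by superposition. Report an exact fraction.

Load 1 — uniform load w=4 kN/m over full span:
  y_1 = -wx(L³-2Lx²+x³)/(24EI) = -4·8·(10³-2·10·8²+8³)/(24·100000) = -29/9375 m
Load 2 — applied couple M₀=14 kN·m at a=4 m (b=L-a=6):
  y_2 = (M₀x³/(6L)-M₀(x-a)²/2+C₁x)/EI  [x>a] with C₁=M₀(3b²-L²)/(6L)=28/15 = (14·8³/(6·10)-14·(8-4)²/2+(28/15)·8)/100000 = 7/31250 m
Superposition: y = Σ y_i = -269/93750 m ≈ -0.002869 m

y(8) = -269/93750 m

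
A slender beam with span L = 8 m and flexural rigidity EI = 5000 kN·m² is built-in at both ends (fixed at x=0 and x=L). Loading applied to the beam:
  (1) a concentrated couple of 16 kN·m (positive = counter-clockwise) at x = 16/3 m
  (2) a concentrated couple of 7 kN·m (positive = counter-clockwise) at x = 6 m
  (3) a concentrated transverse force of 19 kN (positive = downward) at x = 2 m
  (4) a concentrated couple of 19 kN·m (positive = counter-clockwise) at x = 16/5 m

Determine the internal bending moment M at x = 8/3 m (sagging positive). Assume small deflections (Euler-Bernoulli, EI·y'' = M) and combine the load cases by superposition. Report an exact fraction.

Load 1 — applied couple M₀=16 kN·m at a=16/3 m (b=L-a=8/3):
  M_1 = R_Ax - M_A  [x≤a] with R_A=8/3, M_A=16/3 = (8/3)·(8/3) - (16/3) = 16/9 kN·m
Load 2 — applied couple M₀=7 kN·m at a=6 m (b=L-a=2):
  M_2 = R_Ax - M_A  [x≤a] with R_A=63/64, M_A=35/16 = (63/64)·(8/3) - (35/16) = 7/16 kN·m
Load 3 — point force P=19 kN at a=2 m (b=L-a=6):
  M_3 = Pa²(a+3b)(L-x)/L³ - Pa²b/L²  [x>a] = 19·2²·(2+3·6)·(8-(8/3))/8³ - 19·2²·6/8² = 209/24 kN·m
Load 4 — applied couple M₀=19 kN·m at a=16/5 m (b=L-a=24/5):
  M_4 = R_Ax - M_A  [x≤a] with R_A=171/50, M_A=57/25 = (171/50)·(8/3) - (57/25) = 171/25 kN·m
Superposition: M = Σ M_i = 63949/3600 kN·m ≈ 17.763611 kN·m

M(8/3) = 63949/3600 kN·m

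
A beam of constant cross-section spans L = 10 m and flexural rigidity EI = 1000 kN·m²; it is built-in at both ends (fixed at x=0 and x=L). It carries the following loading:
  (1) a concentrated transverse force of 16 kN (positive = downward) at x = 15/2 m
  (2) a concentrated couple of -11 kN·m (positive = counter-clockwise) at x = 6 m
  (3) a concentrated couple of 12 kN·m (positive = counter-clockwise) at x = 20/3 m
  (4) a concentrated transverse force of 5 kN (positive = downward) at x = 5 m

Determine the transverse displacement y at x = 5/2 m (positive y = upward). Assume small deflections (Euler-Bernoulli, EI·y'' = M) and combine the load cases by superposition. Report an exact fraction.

y(5/2) = -201/6400 m

Load 1 — point force P=16 kN at a=15/2 m (b=L-a=5/2):
  y_1 = -Pb²x²(3aL-(3a+b)x)/(6L³EI)  [x≤a] = -16·(5/2)²·(5/2)²·(3·(15/2)·10-(3·(15/2)+(5/2))·(5/2))/(6·10³·1000) = -13/768 m
Load 2 — applied couple M₀=-11 kN·m at a=6 m (b=L-a=4):
  y_2 = (R_Ax³/6 - M_Ax²/2)/EI  [x≤a] with R_A=-198/125, M_A=-88/25 = ((-198/125)·(5/2)³/6 - (-88/25)·(5/2)²/2)/1000 = 11/1600 m
Load 3 — applied couple M₀=12 kN·m at a=20/3 m (b=L-a=10/3):
  y_3 = (R_Ax³/6 - M_Ax²/2)/EI  [x≤a] with R_A=8/5, M_A=4 = ((8/5)·(5/2)³/6 - 4·(5/2)²/2)/1000 = -1/120 m
Load 4 — point force P=5 kN at a=5 m (b=L-a=5):
  y_4 = -Pb²x²(3aL-(3a+b)x)/(6L³EI)  [x≤a] = -5·5²·(5/2)²·(3·5·10-(3·5+5)·(5/2))/(6·10³·1000) = -5/384 m
Superposition: y = Σ y_i = -201/6400 m ≈ -0.031406 m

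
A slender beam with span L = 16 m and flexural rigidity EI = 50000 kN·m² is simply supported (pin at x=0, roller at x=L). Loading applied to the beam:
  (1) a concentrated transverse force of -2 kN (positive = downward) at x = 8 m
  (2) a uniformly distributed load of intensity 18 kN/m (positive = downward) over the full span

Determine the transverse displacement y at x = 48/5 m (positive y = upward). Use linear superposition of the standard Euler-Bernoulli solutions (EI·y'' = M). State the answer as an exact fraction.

Load 1 — point force P=-2 kN at a=8 m (b=L-a=8):
  y_1 = -Pa(L-x)(2Lx-a²-x²)/(6LEI)  [x>a] = -(-2)·8·(16-(48/5))·(2·16·(48/5)-8²-(48/5)²)/(6·16·50000) = 3776/1171875 m
Load 2 — uniform load w=18 kN/m over full span:
  y_2 = -wx(L³-2Lx²+x³)/(24EI) = -18·(48/5)·(16³-2·16·(48/5)²+(48/5)³)/(24·50000) = -571392/1953125 m
Superposition: y = Σ y_i = -1695296/5859375 m ≈ -0.289331 m

y(48/5) = -1695296/5859375 m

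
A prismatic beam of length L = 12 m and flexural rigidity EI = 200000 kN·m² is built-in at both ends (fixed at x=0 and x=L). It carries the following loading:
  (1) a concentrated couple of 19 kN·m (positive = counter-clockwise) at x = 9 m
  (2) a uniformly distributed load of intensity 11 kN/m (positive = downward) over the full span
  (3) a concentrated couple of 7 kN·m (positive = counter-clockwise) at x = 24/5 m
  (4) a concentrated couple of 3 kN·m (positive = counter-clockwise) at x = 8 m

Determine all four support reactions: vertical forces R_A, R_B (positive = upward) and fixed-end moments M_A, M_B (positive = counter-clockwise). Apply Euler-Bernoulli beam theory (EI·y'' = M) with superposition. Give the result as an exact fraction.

Load 1 — applied couple M₀=19 kN·m at a=9 m (b=L-a=3):
  R_A = 6M₀ab/L³ = 6·19·9·3/12³ = 57/32 kN
  M_A = M₀b(2a-b)/L² = 19·3·(2·9-3)/12² = 95/16 kN·m
  R_B = -6M₀ab/L³ = -6·19·9·3/12³ = -57/32 kN
  M_B = M₀a(2b-a)/L² = 19·9·(2·3-9)/12² = -57/16 kN·m
Load 2 — uniform load w=11 kN/m over full span:
  R_A = wL/2 = 11·12/2 = 66 kN
  M_A = wL²/12 = 11·12²/12 = 132 kN·m
  R_B = wL/2 = 11·12/2 = 66 kN
  M_B = -wL²/12 = -11·12²/12 = -132 kN·m
Load 3 — applied couple M₀=7 kN·m at a=24/5 m (b=L-a=36/5):
  R_A = 6M₀ab/L³ = 6·7·(24/5)·(36/5)/12³ = 21/25 kN
  M_A = M₀b(2a-b)/L² = 7·(36/5)·(2·(24/5)-(36/5))/12² = 21/25 kN·m
  R_B = -6M₀ab/L³ = -6·7·(24/5)·(36/5)/12³ = -21/25 kN
  M_B = M₀a(2b-a)/L² = 7·(24/5)·(2·(36/5)-(24/5))/12² = 56/25 kN·m
Load 4 — applied couple M₀=3 kN·m at a=8 m (b=L-a=4):
  R_A = 6M₀ab/L³ = 6·3·8·4/12³ = 1/3 kN
  M_A = M₀b(2a-b)/L² = 3·4·(2·8-4)/12² = 1 kN·m
  R_B = -6M₀ab/L³ = -6·3·8·4/12³ = -1/3 kN
  M_B = M₀a(2b-a)/L² = 3·8·(2·4-8)/12² = 0 kN·m
Superposition: R_A = 165491/2400 kN, M_A = 55911/400 kN·m, R_B = 151309/2400 kN, M_B = -53329/400 kN·m

R_A = 165491/2400 kN, M_A = 55911/400 kN·m, R_B = 151309/2400 kN, M_B = -53329/400 kN·m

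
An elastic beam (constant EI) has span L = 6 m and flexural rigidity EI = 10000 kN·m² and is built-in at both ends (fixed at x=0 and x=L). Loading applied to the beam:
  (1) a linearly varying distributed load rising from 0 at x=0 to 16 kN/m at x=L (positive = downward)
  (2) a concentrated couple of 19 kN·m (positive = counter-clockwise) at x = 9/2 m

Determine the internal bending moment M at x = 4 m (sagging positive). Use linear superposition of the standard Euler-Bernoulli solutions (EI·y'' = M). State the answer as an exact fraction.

M(4) = 13153/720 kN·m

Load 1 — triangular load w₀=16 kN/m (0→w₀ over full span):
  M_1 = 3w₀Lx/20 - w₀L²/30 - w₀x³/(6L) = 3·16·6·4/20 - 16·6²/30 - 16·4³/(6·6) = 448/45 kN·m
Load 2 — applied couple M₀=19 kN·m at a=9/2 m (b=L-a=3/2):
  M_2 = R_Ax - M_A  [x≤a] with R_A=57/16, M_A=95/16 = (57/16)·4 - (95/16) = 133/16 kN·m
Superposition: M = Σ M_i = 13153/720 kN·m ≈ 18.268056 kN·m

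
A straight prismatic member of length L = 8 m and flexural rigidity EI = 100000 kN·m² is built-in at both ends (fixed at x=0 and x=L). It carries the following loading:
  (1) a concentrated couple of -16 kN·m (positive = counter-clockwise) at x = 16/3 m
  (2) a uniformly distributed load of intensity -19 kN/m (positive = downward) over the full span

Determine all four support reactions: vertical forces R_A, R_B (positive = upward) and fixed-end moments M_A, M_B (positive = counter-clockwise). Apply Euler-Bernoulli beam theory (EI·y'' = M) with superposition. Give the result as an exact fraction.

R_A = -236/3 kN, M_A = -320/3 kN·m, R_B = -220/3 kN, M_B = 304/3 kN·m

Load 1 — applied couple M₀=-16 kN·m at a=16/3 m (b=L-a=8/3):
  R_A = 6M₀ab/L³ = 6·(-16)·(16/3)·(8/3)/8³ = -8/3 kN
  M_A = M₀b(2a-b)/L² = (-16)·(8/3)·(2·(16/3)-(8/3))/8² = -16/3 kN·m
  R_B = -6M₀ab/L³ = -6·(-16)·(16/3)·(8/3)/8³ = 8/3 kN
  M_B = M₀a(2b-a)/L² = (-16)·(16/3)·(2·(8/3)-(16/3))/8² = 0 kN·m
Load 2 — uniform load w=-19 kN/m over full span:
  R_A = wL/2 = (-19)·8/2 = -76 kN
  M_A = wL²/12 = (-19)·8²/12 = -304/3 kN·m
  R_B = wL/2 = (-19)·8/2 = -76 kN
  M_B = -wL²/12 = -(-19)·8²/12 = 304/3 kN·m
Superposition: R_A = -236/3 kN, M_A = -320/3 kN·m, R_B = -220/3 kN, M_B = 304/3 kN·m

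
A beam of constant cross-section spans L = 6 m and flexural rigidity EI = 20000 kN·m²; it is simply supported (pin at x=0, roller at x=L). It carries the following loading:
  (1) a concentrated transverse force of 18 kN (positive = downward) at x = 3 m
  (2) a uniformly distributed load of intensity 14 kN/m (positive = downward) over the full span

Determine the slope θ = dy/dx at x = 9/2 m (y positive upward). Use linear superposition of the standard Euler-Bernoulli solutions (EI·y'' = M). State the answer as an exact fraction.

Load 1 — point force P=18 kN at a=3 m (b=L-a=3):
  θ_1 = -Pa(2L²-6Lx+3x²+a²)/(6LEI)  [x>a] = -18·3·(2·6²-6·6·(9/2)+3·(9/2)²+3²)/(6·6·20000) = 243/160000 rad
Load 2 — uniform load w=14 kN/m over full span:
  θ_2 = -w(L³-6Lx²+4x³)/(24EI) = -14·(6³-6·6·(9/2)²+4·(9/2)³)/(24·20000) = 693/160000 rad
Superposition: θ = Σ θ_i = 117/20000 rad ≈ 0.005850 rad

θ(9/2) = 117/20000 rad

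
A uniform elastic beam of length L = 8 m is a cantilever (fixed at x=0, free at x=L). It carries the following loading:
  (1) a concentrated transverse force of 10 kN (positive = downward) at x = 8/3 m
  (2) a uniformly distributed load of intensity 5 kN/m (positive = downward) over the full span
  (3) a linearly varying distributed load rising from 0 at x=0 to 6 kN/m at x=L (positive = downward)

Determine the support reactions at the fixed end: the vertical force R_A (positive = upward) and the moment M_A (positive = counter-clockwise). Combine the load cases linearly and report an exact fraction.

R_A = 74 kN, M_A = 944/3 kN·m

Load 1 — point force P=10 kN at a=8/3 m (b=L-a=16/3):
  R_A = P = 10 kN
  M_A = Pa = 10·(8/3) = 80/3 kN·m
Load 2 — uniform load w=5 kN/m over full span:
  R_A = wL = 5·8 = 40 kN
  M_A = wL²/2 = 5·8²/2 = 160 kN·m
Load 3 — triangular load w₀=6 kN/m (0→w₀ over full span):
  R_A = w₀L/2 = 6·8/2 = 24 kN
  M_A = w₀L²/3 = 6·8²/3 = 128 kN·m
Superposition: R_A = 74 kN, M_A = 944/3 kN·m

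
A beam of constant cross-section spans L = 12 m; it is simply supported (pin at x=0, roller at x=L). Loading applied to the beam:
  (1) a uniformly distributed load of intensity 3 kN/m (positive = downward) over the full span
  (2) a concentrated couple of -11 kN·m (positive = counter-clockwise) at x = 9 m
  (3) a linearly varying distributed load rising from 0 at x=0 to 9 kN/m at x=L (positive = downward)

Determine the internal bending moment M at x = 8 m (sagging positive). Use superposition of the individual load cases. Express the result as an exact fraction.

Load 1 — uniform load w=3 kN/m over full span:
  M_1 = wx(L-x)/2 = 3·8·(12-8)/2 = 48 kN·m
Load 2 — applied couple M₀=-11 kN·m at a=9 m (b=L-a=3):
  M_2 = M₀x/L  [x≤a] = (-11)·8/12 = -22/3 kN·m
Load 3 — triangular load w₀=9 kN/m (0→w₀ over full span):
  M_3 = w₀Lx/6 - w₀x³/(6L) = 9·12·8/6 - 9·8³/(6·12) = 80 kN·m
Superposition: M = Σ M_i = 362/3 kN·m ≈ 120.666667 kN·m

M(8) = 362/3 kN·m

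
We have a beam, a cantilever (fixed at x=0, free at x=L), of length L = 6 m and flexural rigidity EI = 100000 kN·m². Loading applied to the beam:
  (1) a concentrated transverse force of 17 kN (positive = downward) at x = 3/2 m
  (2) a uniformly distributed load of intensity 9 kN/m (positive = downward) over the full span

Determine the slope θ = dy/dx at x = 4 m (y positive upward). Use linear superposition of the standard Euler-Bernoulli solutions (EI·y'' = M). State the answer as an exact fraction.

θ(4) = -2649/800000 rad

Load 1 — point force P=17 kN at a=3/2 m (b=L-a=9/2):
  θ_1 = -Pa²/(2EI)  [x>a] = -17·(3/2)²/(2·100000) = -153/800000 rad
Load 2 — uniform load w=9 kN/m over full span:
  θ_2 = -wx(x²-3Lx+3L²)/(6EI) = -9·4·(4²-3·6·4+3·6²)/(6·100000) = -39/12500 rad
Superposition: θ = Σ θ_i = -2649/800000 rad ≈ -0.003311 rad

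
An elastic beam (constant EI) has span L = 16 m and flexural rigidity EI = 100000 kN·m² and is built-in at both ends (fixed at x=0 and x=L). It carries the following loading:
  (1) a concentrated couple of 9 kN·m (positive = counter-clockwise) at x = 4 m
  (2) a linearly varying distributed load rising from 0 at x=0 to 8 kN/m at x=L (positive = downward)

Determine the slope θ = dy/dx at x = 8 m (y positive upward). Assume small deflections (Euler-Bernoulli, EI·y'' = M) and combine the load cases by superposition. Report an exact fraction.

Load 1 — applied couple M₀=9 kN·m at a=4 m (b=L-a=12):
  θ_1 = (R_Ax²/2 - M_Ax - M₀(x-a))/EI  [x>a] with R_A=81/128, M_A=-27/16 = ((81/128)·8²/2 - (-27/16)·8 - 9·(8-4))/100000 = -9/400000 rad
Load 2 — triangular load w₀=8 kN/m (0→w₀ over full span):
  θ_2 = -w₀(2x(L-x)(L-2x)(x+2L)+x²(L-x)²)/(120LEI) = -8·(2·8·(16-8)·(16-2·8)·(8+2·16)+8²·(16-8)²)/(120·16·100000) = -8/46875 rad
Superposition: θ = Σ θ_i = -1159/6000000 rad ≈ -0.000193 rad

θ(8) = -1159/6000000 rad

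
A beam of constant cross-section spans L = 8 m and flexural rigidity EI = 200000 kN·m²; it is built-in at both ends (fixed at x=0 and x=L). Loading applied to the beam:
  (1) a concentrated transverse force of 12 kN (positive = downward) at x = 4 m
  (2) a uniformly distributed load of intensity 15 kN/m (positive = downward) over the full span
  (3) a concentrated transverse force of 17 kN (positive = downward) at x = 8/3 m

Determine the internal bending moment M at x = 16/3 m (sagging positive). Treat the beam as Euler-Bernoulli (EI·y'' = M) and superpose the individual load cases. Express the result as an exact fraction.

Load 1 — point force P=12 kN at a=4 m (b=L-a=4):
  M_1 = Pa²(a+3b)(L-x)/L³ - Pa²b/L²  [x>a] = 12·4²·(4+3·4)·(8-(16/3))/8³ - 12·4²·4/8² = 4 kN·m
Load 2 — uniform load w=15 kN/m over full span:
  M_2 = wLx/2 - wL²/12 - wx²/2 = 15·8·(16/3)/2 - 15·8²/12 - 15·(16/3)²/2 = 80/3 kN·m
Load 3 — point force P=17 kN at a=8/3 m (b=L-a=16/3):
  M_3 = Pa²(a+3b)(L-x)/L³ - Pa²b/L²  [x>a] = 17·(8/3)²·((8/3)+3·(16/3))·(8-(16/3))/8³ - 17·(8/3)²·(16/3)/8² = 136/81 kN·m
Superposition: M = Σ M_i = 2620/81 kN·m ≈ 32.345679 kN·m

M(16/3) = 2620/81 kN·m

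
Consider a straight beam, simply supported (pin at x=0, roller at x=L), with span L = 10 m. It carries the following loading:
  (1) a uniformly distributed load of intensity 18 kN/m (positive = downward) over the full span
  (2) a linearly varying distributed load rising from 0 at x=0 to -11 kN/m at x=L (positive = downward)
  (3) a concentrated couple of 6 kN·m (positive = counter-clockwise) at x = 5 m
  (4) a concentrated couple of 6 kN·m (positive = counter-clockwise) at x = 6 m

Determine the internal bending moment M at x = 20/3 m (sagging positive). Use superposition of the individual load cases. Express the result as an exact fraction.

M(20/3) = 10376/81 kN·m

Load 1 — uniform load w=18 kN/m over full span:
  M_1 = wx(L-x)/2 = 18·(20/3)·(10-(20/3))/2 = 200 kN·m
Load 2 — triangular load w₀=-11 kN/m (0→w₀ over full span):
  M_2 = w₀Lx/6 - w₀x³/(6L) = (-11)·10·(20/3)/6 - (-11)·(20/3)³/(6·10) = -5500/81 kN·m
Load 3 — applied couple M₀=6 kN·m at a=5 m (b=L-a=5):
  M_3 = M₀x/L - M₀  [x>a] = 6·(20/3)/10 - 6 = -2 kN·m
Load 4 — applied couple M₀=6 kN·m at a=6 m (b=L-a=4):
  M_4 = M₀x/L - M₀  [x>a] = 6·(20/3)/10 - 6 = -2 kN·m
Superposition: M = Σ M_i = 10376/81 kN·m ≈ 128.098765 kN·m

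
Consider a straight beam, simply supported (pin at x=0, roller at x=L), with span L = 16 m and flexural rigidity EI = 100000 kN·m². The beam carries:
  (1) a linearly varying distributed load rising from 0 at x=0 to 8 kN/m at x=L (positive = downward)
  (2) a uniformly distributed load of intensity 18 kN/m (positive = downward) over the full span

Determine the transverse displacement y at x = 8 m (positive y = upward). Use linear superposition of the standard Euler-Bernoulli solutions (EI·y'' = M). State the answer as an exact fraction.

Load 1 — triangular load w₀=8 kN/m (0→w₀ over full span):
  y_1 = -w₀x(7L⁴-10L²x²+3x⁴)/(360LEI) = -8·8·(7·16⁴-10·16²·8²+3·8⁴)/(360·16·100000) = -64/1875 m
Load 2 — uniform load w=18 kN/m over full span:
  y_2 = -wx(L³-2Lx²+x³)/(24EI) = -18·8·(16³-2·16·8²+8³)/(24·100000) = -96/625 m
Superposition: y = Σ y_i = -352/1875 m ≈ -0.187733 m

y(8) = -352/1875 m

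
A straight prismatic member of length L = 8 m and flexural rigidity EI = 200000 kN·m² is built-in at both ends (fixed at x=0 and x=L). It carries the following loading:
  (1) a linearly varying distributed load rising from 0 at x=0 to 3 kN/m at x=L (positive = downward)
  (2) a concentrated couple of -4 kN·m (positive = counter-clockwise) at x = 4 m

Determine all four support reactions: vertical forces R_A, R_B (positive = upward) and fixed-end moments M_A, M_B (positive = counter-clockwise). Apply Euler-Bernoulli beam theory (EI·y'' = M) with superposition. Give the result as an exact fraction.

Load 1 — triangular load w₀=3 kN/m (0→w₀ over full span):
  R_A = 3w₀L/20 = 3·3·8/20 = 18/5 kN
  M_A = w₀L²/30 = 3·8²/30 = 32/5 kN·m
  R_B = 7w₀L/20 = 7·3·8/20 = 42/5 kN
  M_B = -w₀L²/20 = -3·8²/20 = -48/5 kN·m
Load 2 — applied couple M₀=-4 kN·m at a=4 m (b=L-a=4):
  R_A = 6M₀ab/L³ = 6·(-4)·4·4/8³ = -3/4 kN
  M_A = M₀b(2a-b)/L² = (-4)·4·(2·4-4)/8² = -1 kN·m
  R_B = -6M₀ab/L³ = -6·(-4)·4·4/8³ = 3/4 kN
  M_B = M₀a(2b-a)/L² = (-4)·4·(2·4-4)/8² = -1 kN·m
Superposition: R_A = 57/20 kN, M_A = 27/5 kN·m, R_B = 183/20 kN, M_B = -53/5 kN·m

R_A = 57/20 kN, M_A = 27/5 kN·m, R_B = 183/20 kN, M_B = -53/5 kN·m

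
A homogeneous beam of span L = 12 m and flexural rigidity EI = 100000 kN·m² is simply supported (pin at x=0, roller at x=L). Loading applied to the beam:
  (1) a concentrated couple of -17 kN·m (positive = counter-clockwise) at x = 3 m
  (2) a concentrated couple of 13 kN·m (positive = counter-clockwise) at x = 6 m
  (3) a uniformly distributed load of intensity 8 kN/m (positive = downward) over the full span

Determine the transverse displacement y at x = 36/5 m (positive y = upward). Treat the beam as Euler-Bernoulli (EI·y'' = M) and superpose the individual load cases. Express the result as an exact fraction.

Load 1 — applied couple M₀=-17 kN·m at a=3 m (b=L-a=9):
  y_1 = (M₀x³/(6L)-M₀(x-a)²/2+C₁x)/EI  [x>a] with C₁=M₀(3b²-L²)/(6L)=-187/8 = ((-17)·(36/5)³/(6·12)-(-17)·((36/5)-3)²/2+(-187/8)·(36/5))/100000 = -13311/12500000 m
Load 2 — applied couple M₀=13 kN·m at a=6 m (b=L-a=6):
  y_2 = (M₀x³/(6L)-M₀(x-a)²/2+C₁x)/EI  [x>a] with C₁=M₀(3b²-L²)/(6L)=-13/2 = (13·(36/5)³/(6·12)-13·((36/5)-6)²/2+(-13/2)·(36/5))/100000 = 351/3125000 m
Load 3 — uniform load w=8 kN/m over full span:
  y_3 = -wx(L³-2Lx²+x³)/(24EI) = -8·(36/5)·(12³-2·12·(36/5)²+(36/5)³)/(24·100000) = -40176/1953125 m
Superposition: y = Σ y_i = -1345167/62500000 m ≈ -0.021523 m

y(36/5) = -1345167/62500000 m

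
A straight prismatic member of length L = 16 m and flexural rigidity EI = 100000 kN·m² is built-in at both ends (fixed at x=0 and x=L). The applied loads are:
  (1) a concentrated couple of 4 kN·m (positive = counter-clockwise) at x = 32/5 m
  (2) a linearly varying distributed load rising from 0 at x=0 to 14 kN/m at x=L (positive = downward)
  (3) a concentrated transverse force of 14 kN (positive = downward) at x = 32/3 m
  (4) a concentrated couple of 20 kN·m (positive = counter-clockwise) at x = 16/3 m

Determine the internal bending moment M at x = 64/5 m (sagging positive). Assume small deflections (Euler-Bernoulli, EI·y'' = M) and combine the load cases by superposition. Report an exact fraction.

M(64/5) = 156/25 kN·m

Load 1 — applied couple M₀=4 kN·m at a=32/5 m (b=L-a=48/5):
  M_1 = R_Ax - M_A - M₀  [x>a] with R_A=9/25, M_A=12/25 = (9/25)·(64/5) - (12/25) - 4 = 16/125 kN·m
Load 2 — triangular load w₀=14 kN/m (0→w₀ over full span):
  M_2 = 3w₀Lx/20 - w₀L²/30 - w₀x³/(6L) = 3·14·16·(64/5)/20 - 14·16²/30 - 14·(64/5)³/(6·16) = 1792/375 kN·m
Load 3 — point force P=14 kN at a=32/3 m (b=L-a=16/3):
  M_3 = Pa²(a+3b)(L-x)/L³ - Pa²b/L²  [x>a] = 14·(32/3)²·((32/3)+3·(16/3))·(16-(64/5))/16³ - 14·(32/3)²·(16/3)/16² = 0 kN·m
Load 4 — applied couple M₀=20 kN·m at a=16/3 m (b=L-a=32/3):
  M_4 = R_Ax - M_A - M₀  [x>a] with R_A=5/3, M_A=0 = (5/3)·(64/5) - 0 - 20 = 4/3 kN·m
Superposition: M = Σ M_i = 156/25 kN·m ≈ 6.240000 kN·m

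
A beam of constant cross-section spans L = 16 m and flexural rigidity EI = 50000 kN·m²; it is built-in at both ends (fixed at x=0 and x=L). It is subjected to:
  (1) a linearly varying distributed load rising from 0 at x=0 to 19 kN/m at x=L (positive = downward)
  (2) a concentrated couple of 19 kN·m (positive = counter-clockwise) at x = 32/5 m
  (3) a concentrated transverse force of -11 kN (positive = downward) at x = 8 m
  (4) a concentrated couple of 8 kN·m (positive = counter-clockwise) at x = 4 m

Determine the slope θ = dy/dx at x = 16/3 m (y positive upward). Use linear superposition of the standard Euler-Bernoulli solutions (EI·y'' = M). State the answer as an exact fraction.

θ(16/3) = -75788/18984375 rad

Load 1 — triangular load w₀=19 kN/m (0→w₀ over full span):
  θ_1 = -w₀(2x(L-x)(L-2x)(x+2L)+x²(L-x)²)/(120LEI) = -19·(2·(16/3)·(16-(16/3))·(16-2·(16/3))·((16/3)+2·16)+(16/3)²·(16-(16/3))²)/(120·16·50000) = -19456/3796875 rad
Load 2 — applied couple M₀=19 kN·m at a=32/5 m (b=L-a=48/5):
  θ_2 = (R_Ax²/2 - M_Ax)/EI  [x≤a] with R_A=171/100, M_A=57/25 = ((171/100)·(16/3)²/2 - (57/25)·(16/3))/50000 = 19/78125 rad
Load 3 — point force P=-11 kN at a=8 m (b=L-a=8):
  θ_3 = -Pb²x(2aL-(3a+b)x)/(2L³EI)  [x≤a] = -(-11)·8²·(16/3)·(2·8·16-(3·8+8)·(16/3))/(2·16³·50000) = 22/28125 rad
Load 4 — applied couple M₀=8 kN·m at a=4 m (b=L-a=12):
  θ_4 = (R_Ax²/2 - M_Ax - M₀(x-a))/EI  [x>a] with R_A=9/16, M_A=-3/2 = ((9/16)·(16/3)²/2 - (-3/2)·(16/3) - 8·((16/3)-4))/50000 = 1/9375 rad
Superposition: θ = Σ θ_i = -75788/18984375 rad ≈ -0.003992 rad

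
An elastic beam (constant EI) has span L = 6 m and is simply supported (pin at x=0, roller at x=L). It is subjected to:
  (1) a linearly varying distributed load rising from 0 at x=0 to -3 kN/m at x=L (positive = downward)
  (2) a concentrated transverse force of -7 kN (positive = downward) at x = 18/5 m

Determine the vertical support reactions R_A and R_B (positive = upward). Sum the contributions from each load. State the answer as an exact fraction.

Load 1 — triangular load w₀=-3 kN/m (0→w₀ over full span):
  R_A = w₀L/6 = (-3)·6/6 = -3 kN
  R_B = w₀L/3 = (-3)·6/3 = -6 kN
Load 2 — point force P=-7 kN at a=18/5 m (b=L-a=12/5):
  R_A = Pb/L = (-7)·(12/5)/6 = -14/5 kN
  R_B = Pa/L = (-7)·(18/5)/6 = -21/5 kN
Superposition: R_A = -29/5 kN, R_B = -51/5 kN

R_A = -29/5 kN, R_B = -51/5 kN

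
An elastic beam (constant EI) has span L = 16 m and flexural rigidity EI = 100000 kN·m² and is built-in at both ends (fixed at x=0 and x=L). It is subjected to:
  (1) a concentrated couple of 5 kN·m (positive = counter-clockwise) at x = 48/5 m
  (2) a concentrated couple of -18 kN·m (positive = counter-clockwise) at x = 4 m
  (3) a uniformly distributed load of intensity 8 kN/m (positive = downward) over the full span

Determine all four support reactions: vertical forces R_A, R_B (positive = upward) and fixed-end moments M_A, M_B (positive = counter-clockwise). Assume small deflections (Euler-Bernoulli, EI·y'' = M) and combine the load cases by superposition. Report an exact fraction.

R_A = 20219/320 kN, M_A = 21077/120 kN·m, R_B = 20741/320 kN, M_B = -21083/120 kN·m

Load 1 — applied couple M₀=5 kN·m at a=48/5 m (b=L-a=32/5):
  R_A = 6M₀ab/L³ = 6·5·(48/5)·(32/5)/16³ = 9/20 kN
  M_A = M₀b(2a-b)/L² = 5·(32/5)·(2·(48/5)-(32/5))/16² = 8/5 kN·m
  R_B = -6M₀ab/L³ = -6·5·(48/5)·(32/5)/16³ = -9/20 kN
  M_B = M₀a(2b-a)/L² = 5·(48/5)·(2·(32/5)-(48/5))/16² = 3/5 kN·m
Load 2 — applied couple M₀=-18 kN·m at a=4 m (b=L-a=12):
  R_A = 6M₀ab/L³ = 6·(-18)·4·12/16³ = -81/64 kN
  M_A = M₀b(2a-b)/L² = (-18)·12·(2·4-12)/16² = 27/8 kN·m
  R_B = -6M₀ab/L³ = -6·(-18)·4·12/16³ = 81/64 kN
  M_B = M₀a(2b-a)/L² = (-18)·4·(2·12-4)/16² = -45/8 kN·m
Load 3 — uniform load w=8 kN/m over full span:
  R_A = wL/2 = 8·16/2 = 64 kN
  M_A = wL²/12 = 8·16²/12 = 512/3 kN·m
  R_B = wL/2 = 8·16/2 = 64 kN
  M_B = -wL²/12 = -8·16²/12 = -512/3 kN·m
Superposition: R_A = 20219/320 kN, M_A = 21077/120 kN·m, R_B = 20741/320 kN, M_B = -21083/120 kN·m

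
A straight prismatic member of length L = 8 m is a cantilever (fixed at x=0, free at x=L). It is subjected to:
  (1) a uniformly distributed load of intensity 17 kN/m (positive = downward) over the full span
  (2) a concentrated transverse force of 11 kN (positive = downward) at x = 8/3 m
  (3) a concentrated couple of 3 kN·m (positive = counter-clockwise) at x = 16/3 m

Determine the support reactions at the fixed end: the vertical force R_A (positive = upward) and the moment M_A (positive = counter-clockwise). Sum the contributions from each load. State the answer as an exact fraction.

Load 1 — uniform load w=17 kN/m over full span:
  R_A = wL = 17·8 = 136 kN
  M_A = wL²/2 = 17·8²/2 = 544 kN·m
Load 2 — point force P=11 kN at a=8/3 m (b=L-a=16/3):
  R_A = P = 11 kN
  M_A = Pa = 11·(8/3) = 88/3 kN·m
Load 3 — applied couple M₀=3 kN·m at a=16/3 m (b=L-a=8/3):
  R_A = 0 kN
  M_A = -M₀ = -3 kN·m
Superposition: R_A = 147 kN, M_A = 1711/3 kN·m

R_A = 147 kN, M_A = 1711/3 kN·m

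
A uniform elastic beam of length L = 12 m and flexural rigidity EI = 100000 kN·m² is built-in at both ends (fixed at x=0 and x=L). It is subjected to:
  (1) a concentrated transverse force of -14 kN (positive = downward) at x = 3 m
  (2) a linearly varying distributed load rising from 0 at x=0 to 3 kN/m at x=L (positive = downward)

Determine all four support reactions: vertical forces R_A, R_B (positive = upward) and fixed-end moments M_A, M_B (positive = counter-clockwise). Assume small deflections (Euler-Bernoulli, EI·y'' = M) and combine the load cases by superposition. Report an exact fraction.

R_A = -513/80 kN, M_A = -369/40 kN·m, R_B = 833/80 kN, M_B = -549/40 kN·m

Load 1 — point force P=-14 kN at a=3 m (b=L-a=9):
  R_A = Pb²(3a+b)/L³ = (-14)·9²·(3·3+9)/12³ = -189/16 kN
  M_A = Pab²/L² = (-14)·3·9²/12² = -189/8 kN·m
  R_B = Pa²(a+3b)/L³ = (-14)·3²·(3+3·9)/12³ = -35/16 kN
  M_B = -Pa²b/L² = -(-14)·3²·9/12² = 63/8 kN·m
Load 2 — triangular load w₀=3 kN/m (0→w₀ over full span):
  R_A = 3w₀L/20 = 3·3·12/20 = 27/5 kN
  M_A = w₀L²/30 = 3·12²/30 = 72/5 kN·m
  R_B = 7w₀L/20 = 7·3·12/20 = 63/5 kN
  M_B = -w₀L²/20 = -3·12²/20 = -108/5 kN·m
Superposition: R_A = -513/80 kN, M_A = -369/40 kN·m, R_B = 833/80 kN, M_B = -549/40 kN·m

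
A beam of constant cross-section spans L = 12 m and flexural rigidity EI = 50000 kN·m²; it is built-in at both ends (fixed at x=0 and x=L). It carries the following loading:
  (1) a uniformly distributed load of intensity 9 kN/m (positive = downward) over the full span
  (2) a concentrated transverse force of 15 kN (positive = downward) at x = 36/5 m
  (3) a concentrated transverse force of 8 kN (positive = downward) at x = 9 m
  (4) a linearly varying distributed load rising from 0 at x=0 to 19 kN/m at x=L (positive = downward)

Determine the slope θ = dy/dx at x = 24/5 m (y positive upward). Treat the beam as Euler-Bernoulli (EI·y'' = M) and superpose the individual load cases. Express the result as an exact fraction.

θ(24/5) = -26613/7812500 rad

Load 1 — uniform load w=9 kN/m over full span:
  θ_1 = -wx(L-x)(L-2x)/(12EI) = -9·(24/5)·(12-(24/5))·(12-2·(24/5))/(12·50000) = -486/390625 rad
Load 2 — point force P=15 kN at a=36/5 m (b=L-a=24/5):
  θ_2 = -Pb²x(2aL-(3a+b)x)/(2L³EI)  [x≤a] = -15·(24/5)²·(24/5)·(2·(36/5)·12-(3·(36/5)+(24/5))·(24/5))/(2·12³·50000) = -864/1953125 rad
Load 3 — point force P=8 kN at a=9 m (b=L-a=3):
  θ_3 = -Pb²x(2aL-(3a+b)x)/(2L³EI)  [x≤a] = -8·3²·(24/5)·(2·9·12-(3·9+3)·(24/5))/(2·12³·50000) = -9/62500 rad
Load 4 — triangular load w₀=19 kN/m (0→w₀ over full span):
  θ_4 = -w₀(2x(L-x)(L-2x)(x+2L)+x²(L-x)²)/(120LEI) = -19·(2·(24/5)·(12-(24/5))·(12-2·(24/5))·((24/5)+2·12)+(24/5)²·(12-(24/5))²)/(120·12·50000) = -3078/1953125 rad
Superposition: θ = Σ θ_i = -26613/7812500 rad ≈ -0.003406 rad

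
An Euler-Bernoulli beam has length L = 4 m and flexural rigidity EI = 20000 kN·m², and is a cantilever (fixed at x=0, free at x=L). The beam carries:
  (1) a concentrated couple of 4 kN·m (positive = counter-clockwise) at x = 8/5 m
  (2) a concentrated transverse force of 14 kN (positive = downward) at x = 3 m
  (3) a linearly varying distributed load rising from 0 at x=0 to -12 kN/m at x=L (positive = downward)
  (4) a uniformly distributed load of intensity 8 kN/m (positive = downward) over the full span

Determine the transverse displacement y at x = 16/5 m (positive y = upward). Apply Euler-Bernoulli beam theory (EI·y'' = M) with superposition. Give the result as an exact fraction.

Load 1 — applied couple M₀=4 kN·m at a=8/5 m (b=L-a=12/5):
  y_1 = M₀a(2x-a)/(2EI)  [x>a] = 4·(8/5)·(2·(16/5)-(8/5))/(2·20000) = 12/15625 m
Load 2 — point force P=14 kN at a=3 m (b=L-a=1):
  y_2 = -Pa²(3x-a)/(6EI)  [x>a] = -14·3²·(3·(16/5)-3)/(6·20000) = -693/100000 m
Load 3 — triangular load w₀=-12 kN/m (0→w₀ over full span):
  y_3 = (w₀Lx³/12-w₀L²x²/6-w₀x⁵/(120L))/EI = ((-12)·4·(16/5)³/12-(-12)·4²·(16/5)²/6-(-12)·(16/5)⁵/(120·4))/20000 = 100096/9765625 m
Load 4 — uniform load w=8 kN/m over full span:
  y_4 = -wx²(x²-4Lx+6L²)/(24EI) = -8·(16/5)²·((16/5)²-4·4·(16/5)+6·4²)/(24·20000) = -11008/1171875 m
Superposition: y = Σ y_i = -4974059/937500000 m ≈ -0.005306 m

y(16/5) = -4974059/937500000 m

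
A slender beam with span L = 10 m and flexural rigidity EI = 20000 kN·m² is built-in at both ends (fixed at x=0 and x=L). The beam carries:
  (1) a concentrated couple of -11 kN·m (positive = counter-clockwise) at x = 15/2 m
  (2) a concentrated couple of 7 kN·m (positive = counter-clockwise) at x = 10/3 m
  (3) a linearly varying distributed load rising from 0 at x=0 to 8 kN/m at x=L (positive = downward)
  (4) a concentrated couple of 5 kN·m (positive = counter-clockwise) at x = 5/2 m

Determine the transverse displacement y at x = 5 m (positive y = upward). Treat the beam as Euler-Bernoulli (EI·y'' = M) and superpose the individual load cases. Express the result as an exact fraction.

Load 1 — applied couple M₀=-11 kN·m at a=15/2 m (b=L-a=5/2):
  y_1 = (R_Ax³/6 - M_Ax²/2)/EI  [x≤a] with R_A=-99/80, M_A=-55/16 = ((-99/80)·5³/6 - (-55/16)·5²/2)/20000 = 11/12800 m
Load 2 — applied couple M₀=7 kN·m at a=10/3 m (b=L-a=20/3):
  y_2 = (R_Ax³/6 - M_Ax²/2 - M₀(x-a)²/2)/EI  [x>a] with R_A=14/15, M_A=0 = ((14/15)·5³/6 - 0·5²/2 - 7·(5-(10/3))²/2)/20000 = 7/14400 m
Load 3 — triangular load w₀=8 kN/m (0→w₀ over full span):
  y_3 = -w₀x²(L-x)²(x+2L)/(120LEI) = -8·5²·(10-5)²·(5+2·10)/(120·10·20000) = -1/192 m
Load 4 — applied couple M₀=5 kN·m at a=5/2 m (b=L-a=15/2):
  y_4 = (R_Ax³/6 - M_Ax²/2 - M₀(x-a)²/2)/EI  [x>a] with R_A=9/16, M_A=-15/16 = ((9/16)·5³/6 - (-15/16)·5²/2 - 5·(5-(5/2))²/2)/20000 = 1/2560 m
Superposition: y = Σ y_i = -1/288 m ≈ -0.003472 m

y(5) = -1/288 m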